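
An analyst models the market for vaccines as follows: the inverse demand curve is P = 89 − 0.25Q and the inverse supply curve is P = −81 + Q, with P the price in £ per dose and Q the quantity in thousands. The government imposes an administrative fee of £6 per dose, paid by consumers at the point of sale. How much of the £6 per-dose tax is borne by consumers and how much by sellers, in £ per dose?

Consumers bear £1.2 per dose; sellers bear £4.8 per dose.

Rewrite in direct form: Qd = 356 − 4P and Qs = P + 81.
Without the tax, 356 − 4P = P + 81 gives 5P = 275, so P* = £55 and Q* = 136.
With the tax collected from consumers, demand (in seller-price terms) shifts: Qd = 356 − 4(P + 6).
New equilibrium: consumers pay £56.2, sellers receive £50.2, Q = 131.2. (Wedge: Pb − Ps = 6.)
Burden on consumers: £1.2; on sellers: £4.8. (They sum to £6.)
The less price-elastic side of the market bears the larger share of a per-unit tax.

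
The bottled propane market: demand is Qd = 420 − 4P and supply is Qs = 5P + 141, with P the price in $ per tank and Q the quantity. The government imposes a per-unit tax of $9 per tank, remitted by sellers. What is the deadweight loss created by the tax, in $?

Deadweight loss = $90.

Before the tax: set 420 − 4P = 5P + 141 → P* = $31, Q* = 296.
With the tax collected from sellers, supply shifts: Qs = 5(P − 9) + 141.
Solving gives Q = 276 with consumers paying $36 and sellers receiving $27 (the $9 wedge).
Quantity falls by |ΔQ| = |296 − 276| = 20.
DWL = ½ · t · |ΔQ| = ½ · 9 · 20 = $90.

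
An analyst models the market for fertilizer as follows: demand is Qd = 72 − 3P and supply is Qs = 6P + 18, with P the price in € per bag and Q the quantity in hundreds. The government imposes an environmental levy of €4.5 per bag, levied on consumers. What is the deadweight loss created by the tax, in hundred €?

Deadweight loss = €20.25 hundred.

Without the tax, 72 − 3P = 6P + 18 gives 9P = 54, so P* = €6 and Q* = 54.
With the tax collected from consumers, demand (in seller-price terms) shifts: Qd = 72 − 3(P + 4.5).
New equilibrium: consumers pay €9, producers receive €4.5, Q = 45. (Wedge: Pb − Ps = 4.5.)
Quantity falls by |ΔQ| = |54 − 45| = 9.
DWL = ½ · t · |ΔQ| = ½ · 4.5 · 9 = €20.25.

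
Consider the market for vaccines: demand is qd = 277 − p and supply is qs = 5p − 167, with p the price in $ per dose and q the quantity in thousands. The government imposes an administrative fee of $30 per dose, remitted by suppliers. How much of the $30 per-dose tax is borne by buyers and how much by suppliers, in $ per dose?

Without the tax, 277 − p = 5p − 167 gives 6p = 444, so p* = $74 and q* = 203.
With the tax collected from suppliers, supply shifts: qs = 5(p − 30) − 167.
New equilibrium: buyers pay $99, suppliers receive $69, q = 178. (Wedge: pb − ps = 30.)
Burden on buyers: $25; on suppliers: $5. (They sum to $30.)
The less price-elastic side of the market bears the larger share of a per-unit tax.

Buyers bear $25 per dose; suppliers bear $5 per dose.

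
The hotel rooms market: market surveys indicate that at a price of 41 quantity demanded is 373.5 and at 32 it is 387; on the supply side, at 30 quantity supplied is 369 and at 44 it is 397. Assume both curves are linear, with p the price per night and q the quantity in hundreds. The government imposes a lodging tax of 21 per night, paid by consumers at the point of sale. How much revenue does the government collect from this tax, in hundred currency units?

Tax revenue = 7623 hundred.

Demand slope: (387 − 373.5)/(32 − 41) = -1.5, so qd = 435 − 1.5p.
Supply slope: (397 − 369)/(44 − 30) = 2, so qs = 2p + 309.
Without the tax, 435 − 1.5p = 2p + 309 gives 3.5p = 126, so p* = 36 and q* = 381.
With the tax collected from consumers, demand (in seller-price terms) shifts: qd = 435 − 1.5(p + 21).
New equilibrium: consumers pay 48, suppliers receive 27, q = 363. (Wedge: pb − ps = 21.)
Revenue = t · Q = 21 · 363 = 7623.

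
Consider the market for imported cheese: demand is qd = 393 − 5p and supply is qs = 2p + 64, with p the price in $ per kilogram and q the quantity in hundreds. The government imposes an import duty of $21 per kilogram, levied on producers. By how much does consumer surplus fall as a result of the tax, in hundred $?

Before the tax: set 393 − 5p = 2p + 64 → p* = $47, q* = 158.
With the tax collected from producers, supply shifts: qs = 2(p − 21) + 64.
Solving gives q = 128 with consumers paying $53 and producers receiving $32 (the $21 wedge).
ΔCS is the trapezoid between Q = 128 and Q = 158 of height $6: ½ · (158 + 128) · 6 = $858.

Consumer surplus falls by $858 hundred.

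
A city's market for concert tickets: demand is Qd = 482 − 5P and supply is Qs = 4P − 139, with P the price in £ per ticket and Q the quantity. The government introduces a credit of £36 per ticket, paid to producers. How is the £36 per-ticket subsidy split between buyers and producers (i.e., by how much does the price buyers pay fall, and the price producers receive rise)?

Buyers gain £16 per ticket; producers gain £20 per ticket.

Before the subsidy: set 482 − 5P = 4P − 139 → P* = £69, Q* = 137.
With a per-unit subsidy paid to producers, each receives P + 36 per unit sold, so supply becomes Qs = 4(P + 36) − 139.
New equilibrium: buyers pay £53, producers receive £89, Q = 217. (Wedge: Pb − Ps = −36.)
Gain to buyers: £16; to producers: £20. (They sum to £36.)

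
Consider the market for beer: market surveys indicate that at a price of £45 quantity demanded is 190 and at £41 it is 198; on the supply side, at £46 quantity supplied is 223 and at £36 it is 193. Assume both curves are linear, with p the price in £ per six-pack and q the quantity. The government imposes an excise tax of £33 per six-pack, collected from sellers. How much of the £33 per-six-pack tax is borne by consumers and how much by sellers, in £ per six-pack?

Consumers bear £19.8 per six-pack; sellers bear £13.2 per six-pack.

Demand slope: (198 − 190)/(41 − 45) = -2, so qd = 280 − 2p.
Supply slope: (193 − 223)/(36 − 46) = 3, so qs = 3p + 85.
Before the tax: set 280 − 2p = 3p + 85 → p* = £39, q* = 202.
With the tax collected from sellers, supply shifts: qs = 3(p − 33) + 85.
Solving gives q = 162.4 with consumers paying £58.8 and sellers receiving £25.8 (the £33 wedge).
Burden on consumers: £19.8; on sellers: £13.2. (They sum to £33.)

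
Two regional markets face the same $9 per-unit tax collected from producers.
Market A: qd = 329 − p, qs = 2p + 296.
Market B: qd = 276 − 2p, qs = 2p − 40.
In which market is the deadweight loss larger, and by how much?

Market A: pre-tax p* = $11, q* = 318; post-tax q = 312; deadweight loss = $27.
Market B: pre-tax p* = $79, q* = 118; post-tax q = 109; deadweight loss = $40.5.
Difference: $27 vs $40.5 → market B is larger by $13.5.

Market B, by $13.5.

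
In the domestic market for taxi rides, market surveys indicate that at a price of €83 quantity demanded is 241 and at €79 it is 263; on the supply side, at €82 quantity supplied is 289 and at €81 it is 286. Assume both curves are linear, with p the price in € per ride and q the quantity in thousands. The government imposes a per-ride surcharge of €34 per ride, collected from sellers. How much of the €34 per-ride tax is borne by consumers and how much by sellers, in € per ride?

Consumers bear €12 per ride; sellers bear €22 per ride.

Demand slope: (263 − 241)/(79 − 83) = -5.5, so qd = 697.5 − 5.5p.
Supply slope: (286 − 289)/(81 − 82) = 3, so qs = 3p + 43.
Before the tax: set 697.5 − 5.5p = 3p + 43 → p* = €77, q* = 274.
With the tax collected from sellers, supply shifts: qs = 3(p − 34) + 43.
Solving gives q = 208 with consumers paying €89 and sellers receiving €55 (the €34 wedge).
Burden on consumers: €12; on sellers: €22. (They sum to €34.)
The less price-elastic side of the market bears the larger share of a per-unit tax.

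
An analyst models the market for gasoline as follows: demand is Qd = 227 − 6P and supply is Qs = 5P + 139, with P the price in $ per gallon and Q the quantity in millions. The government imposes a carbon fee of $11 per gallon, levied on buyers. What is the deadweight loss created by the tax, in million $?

Deadweight loss = $165 million.

Without the tax, 227 − 6P = 5P + 139 gives 11P = 88, so P* = $8 and Q* = 179.
With the tax collected from buyers, demand (in seller-price terms) shifts: Qd = 227 − 6(P + 11).
New equilibrium: buyers pay $13, sellers receive $2, Q = 149. (Wedge: Pb − Ps = 11.)
Quantity falls by |ΔQ| = |179 − 149| = 30.
DWL = ½ · t · |ΔQ| = ½ · 11 · 30 = $165.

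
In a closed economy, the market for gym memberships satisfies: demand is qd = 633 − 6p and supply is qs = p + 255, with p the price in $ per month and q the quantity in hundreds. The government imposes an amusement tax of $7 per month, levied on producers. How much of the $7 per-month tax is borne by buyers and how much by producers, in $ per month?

Without the tax, 633 − 6p = p + 255 gives 7p = 378, so p* = $54 and q* = 309.
With the tax collected from producers, supply shifts: qs = (p − 7) + 255.
Solving gives q = 303 with buyers paying $55 and producers receiving $48 (the $7 wedge).
Burden on buyers: $1; on producers: $6. (They sum to $7.)
The less price-elastic side of the market bears the larger share of a per-unit tax.

Buyers bear $1 per month; producers bear $6 per month.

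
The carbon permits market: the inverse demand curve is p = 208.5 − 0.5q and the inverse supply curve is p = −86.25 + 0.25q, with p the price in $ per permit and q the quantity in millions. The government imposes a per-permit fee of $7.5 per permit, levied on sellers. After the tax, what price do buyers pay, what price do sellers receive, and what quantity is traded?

Inverting to q(p) form: qd = 417 − 2p; qs = 4p + 345.
Before the tax: set 417 − 2p = 4p + 345 → p* = $12, q* = 393.
With the tax collected from sellers, supply shifts: qs = 4(p − 7.5) + 345.
New equilibrium: buyers pay $17, sellers receive $9.5, q = 383. (Wedge: pb − ps = 7.5.)
The less price-elastic side of the market bears the larger share of a per-unit tax.

Buyers pay $17; sellers receive $9.5; quantity = 383.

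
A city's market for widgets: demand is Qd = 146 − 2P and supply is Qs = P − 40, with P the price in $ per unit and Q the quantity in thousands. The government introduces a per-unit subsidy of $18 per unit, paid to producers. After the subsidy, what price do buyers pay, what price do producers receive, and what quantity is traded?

Buyers pay $56; producers receive $74; quantity = 34.

Before the subsidy: set 146 − 2P = P − 40 → P* = $62, Q* = 22.
With a per-unit subsidy paid to producers, each receives P + 18 per unit sold, so supply becomes Qs = (P + 18) − 40.
Solving gives Q = 34 with buyers paying $56 and producers receiving $74 (the $18 wedge).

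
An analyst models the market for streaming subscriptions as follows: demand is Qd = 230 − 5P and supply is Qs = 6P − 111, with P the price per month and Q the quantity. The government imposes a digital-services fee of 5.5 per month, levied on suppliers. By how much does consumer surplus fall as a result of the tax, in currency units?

Consumer surplus falls by 202.5.

Before the tax: set 230 − 5P = 6P − 111 → P* = 31, Q* = 75.
With the tax collected from suppliers, supply shifts: Qs = 6(P − 5.5) − 111.
New equilibrium: consumers pay 34, suppliers receive 28.5, Q = 60. (Wedge: Pb − Ps = 5.5.)
ΔCS is the trapezoid between Q = 60 and Q = 75 of height 3: ½ · (75 + 60) · 3 = 202.5.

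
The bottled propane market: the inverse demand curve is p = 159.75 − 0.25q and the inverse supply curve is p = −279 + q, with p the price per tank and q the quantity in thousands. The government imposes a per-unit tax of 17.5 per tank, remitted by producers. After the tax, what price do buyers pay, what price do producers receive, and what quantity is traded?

Buyers pay 75.5; producers receive 58; quantity = 337.

Inverting to q(p) form: qd = 639 − 4p; qs = p + 279.
Without the tax, 639 − 4p = p + 279 gives 5p = 360, so p* = 72 and q* = 351.
With the tax collected from producers, supply shifts: qs = (p − 17.5) + 279.
Solving gives q = 337 with buyers paying 75.5 and producers receiving 58 (the 17.5 wedge).
The less price-elastic side of the market bears the larger share of a per-unit tax.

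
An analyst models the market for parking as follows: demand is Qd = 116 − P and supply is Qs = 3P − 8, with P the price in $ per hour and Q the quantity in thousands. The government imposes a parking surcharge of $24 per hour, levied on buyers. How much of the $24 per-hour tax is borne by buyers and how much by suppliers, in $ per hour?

Buyers bear $18 per hour; suppliers bear $6 per hour.

Without the tax, 116 − P = 3P − 8 gives 4P = 124, so P* = $31 and Q* = 85.
With the tax collected from buyers, demand (in seller-price terms) shifts: Qd = 116 − (P + 24).
Solving gives Q = 67 with buyers paying $49 and suppliers receiving $25 (the $24 wedge).
Burden on buyers: $18; on suppliers: $6. (They sum to $24.)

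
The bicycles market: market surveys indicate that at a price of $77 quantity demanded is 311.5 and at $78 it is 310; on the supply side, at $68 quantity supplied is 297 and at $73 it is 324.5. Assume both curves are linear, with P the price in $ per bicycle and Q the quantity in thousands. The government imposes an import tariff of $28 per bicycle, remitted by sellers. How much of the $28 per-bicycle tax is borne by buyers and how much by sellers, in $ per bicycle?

Buyers bear $22 per bicycle; sellers bear $6 per bicycle.

Demand slope: (310 − 311.5)/(78 − 77) = -1.5, so Qd = 427 − 1.5P.
Supply slope: (324.5 − 297)/(73 − 68) = 5.5, so Qs = 5.5P − 77.
Before the tax: set 427 − 1.5P = 5.5P − 77 → P* = $72, Q* = 319.
With the tax collected from sellers, supply shifts: Qs = 5.5(P − 28) − 77.
New equilibrium: buyers pay $94, sellers receive $66, Q = 286. (Wedge: Pb − Ps = 28.)
Burden on buyers: $22; on sellers: $6. (They sum to $28.)
The less price-elastic side of the market bears the larger share of a per-unit tax.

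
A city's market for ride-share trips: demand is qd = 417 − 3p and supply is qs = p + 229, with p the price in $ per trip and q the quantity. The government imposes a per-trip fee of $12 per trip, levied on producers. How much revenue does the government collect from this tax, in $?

Tax revenue = $3204.

Before the tax: set 417 − 3p = p + 229 → p* = $47, q* = 276.
With the tax collected from producers, supply shifts: qs = (p − 12) + 229.
Solving gives q = 267 with consumers paying $50 and producers receiving $38 (the $12 wedge).
Revenue = t · Q = 12 · 267 = $3204.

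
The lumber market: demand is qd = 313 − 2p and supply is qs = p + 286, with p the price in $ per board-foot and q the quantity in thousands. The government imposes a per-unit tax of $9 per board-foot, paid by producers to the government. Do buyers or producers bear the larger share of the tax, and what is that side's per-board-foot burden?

Producers bear the larger share: $6 per board-foot.

Before the tax: set 313 − 2p = p + 286 → p* = $9, q* = 295.
With the tax collected from producers, supply shifts: qs = (p − 9) + 286.
Solving gives q = 289 with buyers paying $12 and producers receiving $3 (the $9 wedge).
Per-board-foot burden: buyers $3, producers $6.
Producers take the larger share because supply is less price-elastic here (demand slope 2 vs supply slope 1).
The less price-elastic side of the market bears the larger share of a per-unit tax.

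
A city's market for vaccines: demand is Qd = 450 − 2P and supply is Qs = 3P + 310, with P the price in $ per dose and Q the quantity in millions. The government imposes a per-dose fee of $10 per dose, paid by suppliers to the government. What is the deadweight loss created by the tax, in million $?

Deadweight loss = $60 million.

Before the tax: set 450 − 2P = 3P + 310 → P* = $28, Q* = 394.
With the tax collected from suppliers, supply shifts: Qs = 3(P − 10) + 310.
New equilibrium: buyers pay $34, suppliers receive $24, Q = 382. (Wedge: Pb − Ps = 10.)
Quantity falls by |ΔQ| = |394 − 382| = 12.
DWL = ½ · t · |ΔQ| = ½ · 10 · 12 = $60.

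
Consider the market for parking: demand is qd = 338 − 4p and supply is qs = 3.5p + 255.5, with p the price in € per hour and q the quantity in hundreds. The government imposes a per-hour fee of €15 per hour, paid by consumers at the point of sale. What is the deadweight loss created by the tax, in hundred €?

Deadweight loss = €210 hundred.

Without the tax, 338 − 4p = 3.5p + 255.5 gives 7.5p = 82.5, so p* = €11 and q* = 294.
With the tax collected from consumers, demand (in seller-price terms) shifts: qd = 338 − 4(p + 15).
Solving gives q = 266 with consumers paying €18 and producers receiving €3 (the €15 wedge).
Quantity falls by |ΔQ| = |294 − 266| = 28.
DWL = ½ · t · |ΔQ| = ½ · 15 · 28 = €210.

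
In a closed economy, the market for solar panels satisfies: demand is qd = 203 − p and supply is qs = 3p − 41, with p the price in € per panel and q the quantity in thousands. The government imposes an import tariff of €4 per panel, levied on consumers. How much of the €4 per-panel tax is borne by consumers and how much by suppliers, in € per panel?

Without the tax, 203 − p = 3p − 41 gives 4p = 244, so p* = €61 and q* = 142.
With the tax collected from consumers, demand (in seller-price terms) shifts: qd = 203 − (p + 4).
Solving gives q = 139 with consumers paying €64 and suppliers receiving €60 (the €4 wedge).
Burden on consumers: €3; on suppliers: €1. (They sum to €4.)
The less price-elastic side of the market bears the larger share of a per-unit tax.

Consumers bear €3 per panel; suppliers bear €1 per panel.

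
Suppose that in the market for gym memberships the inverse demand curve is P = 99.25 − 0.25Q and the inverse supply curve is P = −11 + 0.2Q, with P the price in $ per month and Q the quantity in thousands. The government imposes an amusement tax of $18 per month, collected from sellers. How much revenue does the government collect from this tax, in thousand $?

Tax revenue = $3690 thousand.

Rewrite in direct form: Qd = 397 − 4P and Qs = 5P + 55.
Before the tax: set 397 − 4P = 5P + 55 → P* = $38, Q* = 245.
With the tax collected from sellers, supply shifts: Qs = 5(P − 18) + 55.
New equilibrium: consumers pay $48, sellers receive $30, Q = 205. (Wedge: Pb − Ps = 18.)
Revenue = t · Q = 18 · 205 = $3690.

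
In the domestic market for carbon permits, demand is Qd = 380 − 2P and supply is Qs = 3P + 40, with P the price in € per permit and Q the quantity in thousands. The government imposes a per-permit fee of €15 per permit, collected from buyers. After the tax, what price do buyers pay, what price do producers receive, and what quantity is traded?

Buyers pay €77; producers receive €62; quantity = 226.

Without the tax, 380 − 2P = 3P + 40 gives 5P = 340, so P* = €68 and Q* = 244.
With the tax collected from buyers, demand (in seller-price terms) shifts: Qd = 380 − 2(P + 15).
Solving gives Q = 226 with buyers paying €77 and producers receiving €62 (the €15 wedge).
The less price-elastic side of the market bears the larger share of a per-unit tax.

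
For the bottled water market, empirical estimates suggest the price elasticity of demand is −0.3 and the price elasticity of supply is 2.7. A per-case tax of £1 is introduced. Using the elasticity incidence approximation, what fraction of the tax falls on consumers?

Incidence ratio: consumers' share ≈ εs / (εs + |εd|) = 2.7 / (2.7 + 0.3) = 0.9.
Supply is the more elastic side, so consumers bear the larger share.

Consumers' share ≈ 0.9.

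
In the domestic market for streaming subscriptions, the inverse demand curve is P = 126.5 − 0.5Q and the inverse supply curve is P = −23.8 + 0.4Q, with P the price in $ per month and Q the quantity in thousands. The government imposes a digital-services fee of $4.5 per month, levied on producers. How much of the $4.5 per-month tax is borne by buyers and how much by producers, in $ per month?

Inverting to Q(P) form: Qd = 253 − 2P; Qs = 2.5P + 59.5.
Before the tax: set 253 − 2P = 2.5P + 59.5 → P* = $43, Q* = 167.
With the tax collected from producers, supply shifts: Qs = 2.5(P − 4.5) + 59.5.
New equilibrium: buyers pay $45.5, producers receive $41, Q = 162. (Wedge: Pb − Ps = 4.5.)
Burden on buyers: $2.5; on producers: $2. (They sum to $4.5.)
The less price-elastic side of the market bears the larger share of a per-unit tax.

Buyers bear $2.5 per month; producers bear $2 per month.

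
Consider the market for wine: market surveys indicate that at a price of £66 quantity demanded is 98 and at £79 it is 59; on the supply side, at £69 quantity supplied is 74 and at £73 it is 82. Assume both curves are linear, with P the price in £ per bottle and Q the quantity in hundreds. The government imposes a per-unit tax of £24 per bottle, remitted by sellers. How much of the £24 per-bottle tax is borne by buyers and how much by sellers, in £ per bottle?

Demand slope: (59 − 98)/(79 − 66) = -3, so Qd = 296 − 3P.
Supply slope: (82 − 74)/(73 − 69) = 2, so Qs = 2P − 64.
Without the tax, 296 − 3P = 2P − 64 gives 5P = 360, so P* = £72 and Q* = 80.
With the tax collected from sellers, supply shifts: Qs = 2(P − 24) − 64.
Solving gives Q = 51.2 with buyers paying £81.6 and sellers receiving £57.6 (the £24 wedge).
Burden on buyers: £9.6; on sellers: £14.4. (They sum to £24.)

Buyers bear £9.6 per bottle; sellers bear £14.4 per bottle.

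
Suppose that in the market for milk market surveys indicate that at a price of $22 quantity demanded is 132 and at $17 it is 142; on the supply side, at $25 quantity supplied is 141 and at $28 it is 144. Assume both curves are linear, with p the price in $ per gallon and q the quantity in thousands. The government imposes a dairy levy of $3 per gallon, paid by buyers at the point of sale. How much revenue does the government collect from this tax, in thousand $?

Tax revenue = $402 thousand.

Demand slope: (142 − 132)/(17 − 22) = -2, so qd = 176 − 2p.
Supply slope: (144 − 141)/(28 − 25) = 1, so qs = p + 116.
Without the tax, 176 − 2p = p + 116 gives 3p = 60, so p* = $20 and q* = 136.
With the tax collected from buyers, demand (in seller-price terms) shifts: qd = 176 − 2(p + 3).
Solving gives q = 134 with buyers paying $21 and producers receiving $18 (the $3 wedge).
Revenue = t · Q = 3 · 134 = $402.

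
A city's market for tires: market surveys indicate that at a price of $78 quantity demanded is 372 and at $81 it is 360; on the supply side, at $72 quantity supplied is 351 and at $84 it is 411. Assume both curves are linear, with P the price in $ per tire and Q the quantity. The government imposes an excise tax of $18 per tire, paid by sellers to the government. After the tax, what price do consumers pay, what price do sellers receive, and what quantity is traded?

Consumers pay $87; sellers receive $69; quantity = 336.

Demand slope: (360 − 372)/(81 − 78) = -4, so Qd = 684 − 4P.
Supply slope: (411 − 351)/(84 − 72) = 5, so Qs = 5P − 9.
Before the tax: set 684 − 4P = 5P − 9 → P* = $77, Q* = 376.
With the tax collected from sellers, supply shifts: Qs = 5(P − 18) − 9.
New equilibrium: consumers pay $87, sellers receive $69, Q = 336. (Wedge: Pb − Ps = 18.)
The less price-elastic side of the market bears the larger share of a per-unit tax.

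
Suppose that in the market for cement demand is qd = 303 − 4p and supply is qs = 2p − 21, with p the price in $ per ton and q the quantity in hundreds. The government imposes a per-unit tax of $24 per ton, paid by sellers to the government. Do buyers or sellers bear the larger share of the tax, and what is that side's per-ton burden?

Sellers bear the larger share: $16 per ton.

Without the tax, 303 − 4p = 2p − 21 gives 6p = 324, so p* = $54 and q* = 87.
With the tax collected from sellers, supply shifts: qs = 2(p − 24) − 21.
New equilibrium: buyers pay $62, sellers receive $38, q = 55. (Wedge: pb − ps = 24.)
Per-ton burden: buyers $8, sellers $16.
Sellers take the larger share because supply is less price-elastic here (demand slope 4 vs supply slope 2).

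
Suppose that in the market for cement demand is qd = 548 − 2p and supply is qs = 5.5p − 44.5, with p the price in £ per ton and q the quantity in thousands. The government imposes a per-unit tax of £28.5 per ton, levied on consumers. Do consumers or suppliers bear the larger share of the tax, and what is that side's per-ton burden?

Without the tax, 548 − 2p = 5.5p − 44.5 gives 7.5p = 592.5, so p* = £79 and q* = 390.
With the tax collected from consumers, demand (in seller-price terms) shifts: qd = 548 − 2(p + 28.5).
Solving gives q = 348.2 with consumers paying £99.9 and suppliers receiving £71.4 (the £28.5 wedge).
Per-ton burden: consumers £20.9, suppliers £7.6.
Consumers take the larger share because demand is less price-elastic here (demand slope 2 vs supply slope 5.5).
The less price-elastic side of the market bears the larger share of a per-unit tax.

Consumers bear the larger share: £20.9 per ton.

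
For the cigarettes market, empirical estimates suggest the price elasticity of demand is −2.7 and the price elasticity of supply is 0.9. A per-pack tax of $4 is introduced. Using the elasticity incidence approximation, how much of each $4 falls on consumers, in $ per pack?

Incidence ratio: consumers' share ≈ εs / (εs + |εd|) = 0.9 / (0.9 + 2.7) = 0.25.
So consumers bear ≈ 0.25 × $4 = $1; suppliers bear $3.

Consumers bear ≈ $1 per pack.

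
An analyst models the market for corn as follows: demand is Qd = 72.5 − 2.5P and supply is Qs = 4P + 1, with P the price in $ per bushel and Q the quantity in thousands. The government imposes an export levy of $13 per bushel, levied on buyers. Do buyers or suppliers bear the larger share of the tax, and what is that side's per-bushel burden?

Before the tax: set 72.5 − 2.5P = 4P + 1 → P* = $11, Q* = 45.
With the tax collected from buyers, demand (in seller-price terms) shifts: Qd = 72.5 − 2.5(P + 13).
Solving gives Q = 25 with buyers paying $19 and suppliers receiving $6 (the $13 wedge).
Per-bushel burden: buyers $8, suppliers $5.
Buyers take the larger share because demand is less price-elastic here (demand slope 2.5 vs supply slope 4).
The less price-elastic side of the market bears the larger share of a per-unit tax.

Buyers bear the larger share: $8 per bushel.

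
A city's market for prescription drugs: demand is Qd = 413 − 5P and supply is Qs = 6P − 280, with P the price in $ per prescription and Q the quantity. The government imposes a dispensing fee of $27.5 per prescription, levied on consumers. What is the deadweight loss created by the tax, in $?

Without the tax, 413 − 5P = 6P − 280 gives 11P = 693, so P* = $63 and Q* = 98.
With the tax collected from consumers, demand (in seller-price terms) shifts: Qd = 413 − 5(P + 27.5).
New equilibrium: consumers pay $78, sellers receive $50.5, Q = 23. (Wedge: Pb − Ps = 27.5.)
Quantity falls by |ΔQ| = |98 − 23| = 75.
DWL = ½ · t · |ΔQ| = ½ · 27.5 · 75 = $1031.25.

Deadweight loss = $1031.25.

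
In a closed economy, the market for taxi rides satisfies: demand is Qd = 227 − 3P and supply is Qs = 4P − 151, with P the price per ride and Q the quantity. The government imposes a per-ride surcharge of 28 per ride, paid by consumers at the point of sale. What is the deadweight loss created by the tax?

Without the tax, 227 − 3P = 4P − 151 gives 7P = 378, so P* = 54 and Q* = 65.
With the tax collected from consumers, demand (in seller-price terms) shifts: Qd = 227 − 3(P + 28).
Solving gives Q = 17 with consumers paying 70 and suppliers receiving 42 (the 28 wedge).
Quantity falls by |ΔQ| = |65 − 17| = 48.
DWL = ½ · t · |ΔQ| = ½ · 28 · 48 = 672.

Deadweight loss = 672.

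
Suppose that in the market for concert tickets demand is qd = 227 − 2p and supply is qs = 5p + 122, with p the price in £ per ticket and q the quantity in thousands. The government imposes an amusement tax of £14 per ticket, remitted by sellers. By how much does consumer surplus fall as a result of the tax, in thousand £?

Before the tax: set 227 − 2p = 5p + 122 → p* = £15, q* = 197.
With the tax collected from sellers, supply shifts: qs = 5(p − 14) + 122.
Solving gives q = 177 with consumers paying £25 and sellers receiving £11 (the £14 wedge).
ΔCS is the trapezoid between Q = 177 and Q = 197 of height £10: ½ · (197 + 177) · 10 = £1870.

Consumer surplus falls by £1870 thousand.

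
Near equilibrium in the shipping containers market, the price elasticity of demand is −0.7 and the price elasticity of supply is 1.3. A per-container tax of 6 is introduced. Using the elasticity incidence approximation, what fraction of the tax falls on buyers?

Incidence ratio: buyers' share ≈ εs / (εs + |εd|) = 1.3 / (1.3 + 0.7) = 0.65.
Supply is the more elastic side, so buyers bear the larger share.

Buyers' share ≈ 0.65.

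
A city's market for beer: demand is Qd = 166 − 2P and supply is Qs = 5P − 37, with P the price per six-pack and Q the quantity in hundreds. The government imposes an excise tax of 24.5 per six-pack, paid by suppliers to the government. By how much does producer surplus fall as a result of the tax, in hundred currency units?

Before the tax: set 166 − 2P = 5P − 37 → P* = 29, Q* = 108.
With the tax collected from suppliers, supply shifts: Qs = 5(P − 24.5) − 37.
New equilibrium: buyers pay 46.5, suppliers receive 22, Q = 73. (Wedge: Pb − Ps = 24.5.)
ΔPS is the trapezoid between Q = 73 and Q = 108 of height 7: ½ · (108 + 73) · 7 = 633.5.

Producer surplus falls by 633.5 hundred.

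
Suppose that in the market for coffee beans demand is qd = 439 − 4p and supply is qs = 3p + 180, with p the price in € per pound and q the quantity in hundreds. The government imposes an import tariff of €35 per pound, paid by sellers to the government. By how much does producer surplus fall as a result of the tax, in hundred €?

Before the tax: set 439 − 4p = 3p + 180 → p* = €37, q* = 291.
With the tax collected from sellers, supply shifts: qs = 3(p − 35) + 180.
New equilibrium: buyers pay €52, sellers receive €17, q = 231. (Wedge: pb − ps = 35.)
ΔPS is the trapezoid between Q = 231 and Q = 291 of height €20: ½ · (291 + 231) · 20 = €5220.

Producer surplus falls by €5220 hundred.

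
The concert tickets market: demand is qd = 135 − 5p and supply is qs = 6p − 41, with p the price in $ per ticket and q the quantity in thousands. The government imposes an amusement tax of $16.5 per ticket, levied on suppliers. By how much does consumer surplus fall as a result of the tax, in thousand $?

Before the tax: set 135 − 5p = 6p − 41 → p* = $16, q* = 55.
With the tax collected from suppliers, supply shifts: qs = 6(p − 16.5) − 41.
New equilibrium: consumers pay $25, suppliers receive $8.5, q = 10. (Wedge: pb − ps = 16.5.)
ΔCS is the trapezoid between Q = 10 and Q = 55 of height $9: ½ · (55 + 10) · 9 = $292.5.

Consumer surplus falls by $292.5 thousand.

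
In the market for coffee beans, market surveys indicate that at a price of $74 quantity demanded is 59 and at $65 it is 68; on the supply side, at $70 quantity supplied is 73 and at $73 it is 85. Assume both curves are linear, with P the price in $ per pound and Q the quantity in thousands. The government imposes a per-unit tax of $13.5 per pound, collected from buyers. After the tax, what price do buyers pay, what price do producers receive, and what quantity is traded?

Demand slope: (68 − 59)/(65 − 74) = -1, so Qd = 133 − P.
Supply slope: (85 − 73)/(73 − 70) = 4, so Qs = 4P − 207.
Before the tax: set 133 − P = 4P − 207 → P* = $68, Q* = 65.
With the tax collected from buyers, demand (in seller-price terms) shifts: Qd = 133 − (P + 13.5).
Solving gives Q = 54.2 with buyers paying $78.8 and producers receiving $65.3 (the $13.5 wedge).
The less price-elastic side of the market bears the larger share of a per-unit tax.

Buyers pay $78.8; producers receive $65.3; quantity = 54.2.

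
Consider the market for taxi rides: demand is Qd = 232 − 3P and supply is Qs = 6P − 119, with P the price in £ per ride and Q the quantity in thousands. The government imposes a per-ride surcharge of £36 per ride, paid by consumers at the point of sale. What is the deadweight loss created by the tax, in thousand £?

Without the tax, 232 − 3P = 6P − 119 gives 9P = 351, so P* = £39 and Q* = 115.
With the tax collected from consumers, demand (in seller-price terms) shifts: Qd = 232 − 3(P + 36).
New equilibrium: consumers pay £63, suppliers receive £27, Q = 43. (Wedge: Pb − Ps = 36.)
Quantity falls by |ΔQ| = |115 − 43| = 72.
DWL = ½ · t · |ΔQ| = ½ · 36 · 72 = £1296.

Deadweight loss = £1296 thousand.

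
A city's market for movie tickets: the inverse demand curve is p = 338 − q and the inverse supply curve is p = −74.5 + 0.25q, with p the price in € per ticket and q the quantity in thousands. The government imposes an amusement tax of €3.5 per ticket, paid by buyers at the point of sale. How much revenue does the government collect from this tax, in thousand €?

Tax revenue = €1145.2 thousand.

Inverting to q(p) form: qd = 338 − p; qs = 4p + 298.
Without the tax, 338 − p = 4p + 298 gives 5p = 40, so p* = €8 and q* = 330.
With the tax collected from buyers, demand (in seller-price terms) shifts: qd = 338 − (p + 3.5).
New equilibrium: buyers pay €10.8, producers receive €7.3, q = 327.2. (Wedge: pb − ps = 3.5.)
Revenue = t · Q = 3.5 · 327.2 = €1145.2.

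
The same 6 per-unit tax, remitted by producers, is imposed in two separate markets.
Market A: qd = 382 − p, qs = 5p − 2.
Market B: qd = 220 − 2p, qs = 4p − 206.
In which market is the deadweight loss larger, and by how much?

Market A: pre-tax p* = 64, q* = 318; post-tax q = 313; deadweight loss = 15.
Market B: pre-tax p* = 71, q* = 78; post-tax q = 70; deadweight loss = 24.
Difference: 15 vs 24 → market B is larger by 9.

Market B, by 9.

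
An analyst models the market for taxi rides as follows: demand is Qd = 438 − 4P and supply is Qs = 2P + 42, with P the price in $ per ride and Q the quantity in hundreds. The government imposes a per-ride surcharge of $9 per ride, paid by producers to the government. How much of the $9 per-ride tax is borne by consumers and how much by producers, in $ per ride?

Consumers bear $3 per ride; producers bear $6 per ride.

Without the tax, 438 − 4P = 2P + 42 gives 6P = 396, so P* = $66 and Q* = 174.
With the tax collected from producers, supply shifts: Qs = 2(P − 9) + 42.
Solving gives Q = 162 with consumers paying $69 and producers receiving $60 (the $9 wedge).
Burden on consumers: $3; on producers: $6. (They sum to $9.)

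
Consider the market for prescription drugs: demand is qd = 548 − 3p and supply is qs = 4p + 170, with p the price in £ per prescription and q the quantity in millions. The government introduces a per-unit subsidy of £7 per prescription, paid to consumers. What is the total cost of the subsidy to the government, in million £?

Government outlay = £2786 million.

Before the subsidy: set 548 − 3p = 4p + 170 → p* = £54, q* = 386.
With a per-unit subsidy paid to consumers, each effectively pays p − 7, so demand becomes qd = 548 − 3(p − 7).
Solving gives q = 398 with consumers paying £50 and suppliers receiving £57 (the £7 wedge).
Outlay = t · Q = 7 · 398 = £2786.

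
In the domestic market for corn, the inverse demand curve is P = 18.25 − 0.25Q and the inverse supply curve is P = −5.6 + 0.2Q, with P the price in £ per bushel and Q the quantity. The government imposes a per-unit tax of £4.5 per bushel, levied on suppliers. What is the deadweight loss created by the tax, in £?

Deadweight loss = £22.5.

Inverting to Q(P) form: Qd = 73 − 4P; Qs = 5P + 28.
Before the tax: set 73 − 4P = 5P + 28 → P* = £5, Q* = 53.
With the tax collected from suppliers, supply shifts: Qs = 5(P − 4.5) + 28.
Solving gives Q = 43 with buyers paying £7.5 and suppliers receiving £3 (the £4.5 wedge).
Quantity falls by |ΔQ| = |53 − 43| = 10.
DWL = ½ · t · |ΔQ| = ½ · 4.5 · 10 = £22.5.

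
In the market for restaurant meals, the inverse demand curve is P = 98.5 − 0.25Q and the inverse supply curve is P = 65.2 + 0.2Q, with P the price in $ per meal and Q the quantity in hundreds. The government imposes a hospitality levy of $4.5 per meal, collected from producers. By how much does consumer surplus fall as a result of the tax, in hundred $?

Consumer surplus falls by $172.5 hundred.

Rewrite in direct form: Qd = 394 − 4P and Qs = 5P − 326.
Before the tax: set 394 − 4P = 5P − 326 → P* = $80, Q* = 74.
With the tax collected from producers, supply shifts: Qs = 5(P − 4.5) − 326.
New equilibrium: consumers pay $82.5, producers receive $78, Q = 64. (Wedge: Pb − Ps = 4.5.)
ΔCS is the trapezoid between Q = 64 and Q = 74 of height $2.5: ½ · (74 + 64) · 2.5 = $172.5.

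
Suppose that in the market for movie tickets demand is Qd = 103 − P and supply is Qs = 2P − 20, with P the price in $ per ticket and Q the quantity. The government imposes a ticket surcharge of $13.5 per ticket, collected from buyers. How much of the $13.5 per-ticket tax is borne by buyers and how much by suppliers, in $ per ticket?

Buyers bear $9 per ticket; suppliers bear $4.5 per ticket.

Before the tax: set 103 − P = 2P − 20 → P* = $41, Q* = 62.
With the tax collected from buyers, demand (in seller-price terms) shifts: Qd = 103 − (P + 13.5).
Solving gives Q = 53 with buyers paying $50 and suppliers receiving $36.5 (the $13.5 wedge).
Burden on buyers: $9; on suppliers: $4.5. (They sum to $13.5.)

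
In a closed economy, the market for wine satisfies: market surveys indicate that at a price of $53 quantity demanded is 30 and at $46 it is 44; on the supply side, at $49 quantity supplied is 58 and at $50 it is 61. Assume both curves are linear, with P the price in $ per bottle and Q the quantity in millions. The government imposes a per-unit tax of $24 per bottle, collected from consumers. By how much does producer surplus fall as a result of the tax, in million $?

Producer surplus falls by $303.36 million.

Demand slope: (44 − 30)/(46 − 53) = -2, so Qd = 136 − 2P.
Supply slope: (61 − 58)/(50 − 49) = 3, so Qs = 3P − 89.
Before the tax: set 136 − 2P = 3P − 89 → P* = $45, Q* = 46.
With the tax collected from consumers, demand (in seller-price terms) shifts: Qd = 136 − 2(P + 24).
New equilibrium: consumers pay $59.4, suppliers receive $35.4, Q = 17.2. (Wedge: Pb − Ps = 24.)
ΔPS is the trapezoid between Q = 17.2 and Q = 46 of height $9.6: ½ · (46 + 17.2) · 9.6 = $303.36.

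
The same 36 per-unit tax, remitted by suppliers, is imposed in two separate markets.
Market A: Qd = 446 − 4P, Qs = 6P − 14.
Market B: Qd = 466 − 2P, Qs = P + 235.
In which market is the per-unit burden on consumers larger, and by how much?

Market A, by 9.6.

Market A: pre-tax P* = 46, Q* = 262; post-tax Q = 175.6; per-unit burden on consumers = 21.6.
Market B: pre-tax P* = 77, Q* = 312; post-tax Q = 288; per-unit burden on consumers = 12.
Difference: 21.6 vs 12 → market A is larger by 9.6.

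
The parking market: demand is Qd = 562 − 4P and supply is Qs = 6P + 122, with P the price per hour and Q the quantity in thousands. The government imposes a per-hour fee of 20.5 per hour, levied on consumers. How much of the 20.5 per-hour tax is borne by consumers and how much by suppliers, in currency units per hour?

Without the tax, 562 − 4P = 6P + 122 gives 10P = 440, so P* = 44 and Q* = 386.
With the tax collected from consumers, demand (in seller-price terms) shifts: Qd = 562 − 4(P + 20.5).
Solving gives Q = 336.8 with consumers paying 56.3 and suppliers receiving 35.8 (the 20.5 wedge).
Burden on consumers: 12.3; on suppliers: 8.2. (They sum to 20.5.)
The less price-elastic side of the market bears the larger share of a per-unit tax.

Consumers bear 12.3 per hour; suppliers bear 8.2 per hour.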